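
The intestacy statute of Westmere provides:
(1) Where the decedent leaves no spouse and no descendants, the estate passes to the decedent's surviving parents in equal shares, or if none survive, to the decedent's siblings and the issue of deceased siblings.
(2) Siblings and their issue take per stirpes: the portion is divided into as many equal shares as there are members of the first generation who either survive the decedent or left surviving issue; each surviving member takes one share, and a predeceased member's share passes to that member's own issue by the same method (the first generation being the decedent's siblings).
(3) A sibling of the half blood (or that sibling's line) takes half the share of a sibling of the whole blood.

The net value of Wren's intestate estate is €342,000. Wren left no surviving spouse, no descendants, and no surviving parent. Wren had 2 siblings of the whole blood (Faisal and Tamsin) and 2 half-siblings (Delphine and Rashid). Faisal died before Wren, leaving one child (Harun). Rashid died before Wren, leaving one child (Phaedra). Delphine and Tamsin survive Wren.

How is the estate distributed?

Delphine: €57,000; Harun: €114,000; Phaedra: €57,000; Tamsin: €114,000

The entire €342,000 passes to the siblings and their issue.
Counting each half-blood sibling's line as half a unit, there are 3 units in €342,000, so one unit is €114,000. Whole-blood lines (Faisal and Tamsin) take €114,000 each; half-blood lines (Delphine and Rashid) take €57,000 each.
Faisal's share (€114,000) passes entirely to Harun.
Rashid's share (€57,000) passes entirely to Phaedra.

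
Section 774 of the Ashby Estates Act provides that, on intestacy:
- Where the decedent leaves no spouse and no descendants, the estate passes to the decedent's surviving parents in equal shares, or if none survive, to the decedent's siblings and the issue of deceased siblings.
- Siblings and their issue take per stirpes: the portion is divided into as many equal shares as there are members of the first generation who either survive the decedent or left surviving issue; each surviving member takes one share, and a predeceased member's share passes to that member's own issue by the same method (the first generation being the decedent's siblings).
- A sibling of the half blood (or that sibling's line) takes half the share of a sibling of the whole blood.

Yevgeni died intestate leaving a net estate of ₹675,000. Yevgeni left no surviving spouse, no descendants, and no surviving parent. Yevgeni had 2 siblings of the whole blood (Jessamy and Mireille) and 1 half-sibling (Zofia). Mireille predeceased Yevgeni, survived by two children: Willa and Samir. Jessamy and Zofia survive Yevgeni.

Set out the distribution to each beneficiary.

Jessamy: ₹270,000; Willa: ₹135,000; Samir: ₹135,000; Zofia: ₹135,000

The entire ₹675,000 passes to the siblings and their issue.
Counting each half-blood sibling's line as half a unit, there are 5/2 units in ₹675,000, so one unit is ₹270,000. Whole-blood lines (Jessamy and Mireille) take ₹270,000 each; half-blood lines (Zofia) take ₹135,000 each.
Mireille's share (₹270,000) is divided into 2 shares of ₹135,000: Willa and Samir each take ₹135,000.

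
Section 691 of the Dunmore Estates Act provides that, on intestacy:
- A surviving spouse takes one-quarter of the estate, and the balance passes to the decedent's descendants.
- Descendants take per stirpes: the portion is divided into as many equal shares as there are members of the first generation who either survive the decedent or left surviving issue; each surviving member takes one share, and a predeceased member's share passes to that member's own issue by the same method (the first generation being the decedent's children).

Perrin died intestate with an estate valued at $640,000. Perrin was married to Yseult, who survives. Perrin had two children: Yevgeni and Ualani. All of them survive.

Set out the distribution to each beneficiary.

Yseult: $160,000; Yevgeni: $240,000; Ualani: $240,000

Yseult takes one-quarter of $640,000 = $160,000. The remaining $480,000 passes to the descendants.
The descendants' portion ($480,000) is divided into 2 shares of $240,000: Yevgeni and Ualani each take $240,000.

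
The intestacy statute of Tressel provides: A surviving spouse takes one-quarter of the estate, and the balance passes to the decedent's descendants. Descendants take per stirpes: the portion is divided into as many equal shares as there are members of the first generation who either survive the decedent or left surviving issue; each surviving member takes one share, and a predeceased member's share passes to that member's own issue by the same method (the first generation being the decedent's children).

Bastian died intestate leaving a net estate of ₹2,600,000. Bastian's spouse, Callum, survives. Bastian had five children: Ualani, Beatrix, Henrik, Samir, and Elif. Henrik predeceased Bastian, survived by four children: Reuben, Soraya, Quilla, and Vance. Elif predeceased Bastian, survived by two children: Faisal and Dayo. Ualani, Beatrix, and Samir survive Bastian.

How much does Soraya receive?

Soraya receives ₹97,500.

Callum takes one-quarter of ₹2,600,000 = ₹650,000. The remaining ₹1,950,000 passes to the descendants.
The descendants' portion (₹1,950,000) is divided into 5 shares of ₹390,000: Ualani, Beatrix, and Samir each take ₹390,000; Henrik's ₹390,000 share passes to Henrik's issue; Elif's ₹390,000 share passes to Elif's issue.
Henrik's share (₹390,000) is divided into 4 shares of ₹97,500: Reuben, Soraya, Quilla, and Vance each take ₹97,500.
Elif's share (₹390,000) is divided into 2 shares of ₹195,000: Faisal and Dayo each take ₹195,000.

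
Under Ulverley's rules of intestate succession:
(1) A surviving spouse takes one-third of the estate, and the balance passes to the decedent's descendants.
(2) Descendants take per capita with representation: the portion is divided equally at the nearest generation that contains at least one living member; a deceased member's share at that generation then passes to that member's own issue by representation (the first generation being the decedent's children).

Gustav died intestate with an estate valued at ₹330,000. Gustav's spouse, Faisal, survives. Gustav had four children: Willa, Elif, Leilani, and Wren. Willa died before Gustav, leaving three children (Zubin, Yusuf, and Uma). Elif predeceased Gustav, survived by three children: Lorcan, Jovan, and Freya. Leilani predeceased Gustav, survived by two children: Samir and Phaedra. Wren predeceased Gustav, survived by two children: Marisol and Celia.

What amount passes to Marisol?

Faisal takes one-third of ₹330,000 = ₹110,000. The remaining ₹220,000 passes to the descendants.
No child survives, so the initial division is made at the grandchildren's generation.
The descendants' portion (₹220,000) is divided into 10 shares of ₹22,000: Zubin, Yusuf, Uma, Lorcan, Jovan, Freya, Samir, Phaedra, Marisol, and Celia each take ₹22,000.

Marisol receives ₹22,000.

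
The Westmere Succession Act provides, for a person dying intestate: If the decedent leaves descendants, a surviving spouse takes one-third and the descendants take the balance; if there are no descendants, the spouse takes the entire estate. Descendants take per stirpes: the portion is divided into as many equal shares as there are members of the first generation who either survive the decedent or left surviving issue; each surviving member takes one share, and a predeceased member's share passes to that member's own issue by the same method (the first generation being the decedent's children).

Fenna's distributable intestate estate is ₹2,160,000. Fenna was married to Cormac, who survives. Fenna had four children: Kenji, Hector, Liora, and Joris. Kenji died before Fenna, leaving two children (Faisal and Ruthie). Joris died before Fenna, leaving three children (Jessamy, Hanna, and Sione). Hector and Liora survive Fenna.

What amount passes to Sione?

Sione receives ₹120,000.

Cormac takes one-third of ₹2,160,000 = ₹720,000. The remaining ₹1,440,000 passes to the descendants.
The descendants' portion (₹1,440,000) is divided into 4 shares of ₹360,000: Hector and Liora each take ₹360,000; Kenji's ₹360,000 share passes to Kenji's issue; Joris's ₹360,000 share passes to Joris's issue.
Kenji's share (₹360,000) is divided into 2 shares of ₹180,000: Faisal and Ruthie each take ₹180,000.
Joris's share (₹360,000) is divided into 3 shares of ₹120,000: Jessamy, Hanna, and Sione each take ₹120,000.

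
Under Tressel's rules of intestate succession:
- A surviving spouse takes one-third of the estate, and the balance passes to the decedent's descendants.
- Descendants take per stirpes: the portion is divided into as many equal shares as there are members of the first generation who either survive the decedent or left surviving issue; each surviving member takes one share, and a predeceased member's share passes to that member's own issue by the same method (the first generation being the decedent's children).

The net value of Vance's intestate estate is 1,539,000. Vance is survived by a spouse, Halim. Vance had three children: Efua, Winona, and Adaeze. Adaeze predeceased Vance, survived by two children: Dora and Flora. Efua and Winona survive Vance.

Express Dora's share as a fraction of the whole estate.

Dora receives 1/9 of the estate.

Halim takes one-third of 1,539,000 = 513,000. The remaining 1,026,000 passes to the descendants.
The descendants' portion (1,026,000) is divided into 3 shares of 342,000: Efua and Winona each take 342,000; Adaeze's 342,000 share passes to Adaeze's issue.
Adaeze's share (342,000) is divided into 2 shares of 171,000: Dora and Flora each take 171,000.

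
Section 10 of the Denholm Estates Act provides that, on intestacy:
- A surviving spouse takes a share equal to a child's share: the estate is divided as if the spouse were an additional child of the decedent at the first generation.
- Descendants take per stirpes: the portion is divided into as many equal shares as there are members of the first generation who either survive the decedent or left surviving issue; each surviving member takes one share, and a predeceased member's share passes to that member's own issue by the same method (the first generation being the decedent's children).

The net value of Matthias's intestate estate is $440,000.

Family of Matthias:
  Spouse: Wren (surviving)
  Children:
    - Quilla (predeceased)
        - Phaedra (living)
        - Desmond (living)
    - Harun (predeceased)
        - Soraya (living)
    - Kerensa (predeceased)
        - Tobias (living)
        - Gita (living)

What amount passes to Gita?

The spouse counts as an additional share at the children's level, so there are 4 primary shares of $110,000. Wren takes one such share ($110,000).
The children's combined portion ($330,000) is divided into 3 shares of $110,000: Quilla's $110,000 share passes to Quilla's issue; Harun's $110,000 share passes to Harun's issue; Kerensa's $110,000 share passes to Kerensa's issue.
Quilla's share ($110,000) is divided into 2 shares of $55,000: Phaedra and Desmond each take $55,000.
Harun's share ($110,000) passes entirely to Soraya.
Kerensa's share ($110,000) is divided into 2 shares of $55,000: Tobias and Gita each take $55,000.

Gita receives $55,000.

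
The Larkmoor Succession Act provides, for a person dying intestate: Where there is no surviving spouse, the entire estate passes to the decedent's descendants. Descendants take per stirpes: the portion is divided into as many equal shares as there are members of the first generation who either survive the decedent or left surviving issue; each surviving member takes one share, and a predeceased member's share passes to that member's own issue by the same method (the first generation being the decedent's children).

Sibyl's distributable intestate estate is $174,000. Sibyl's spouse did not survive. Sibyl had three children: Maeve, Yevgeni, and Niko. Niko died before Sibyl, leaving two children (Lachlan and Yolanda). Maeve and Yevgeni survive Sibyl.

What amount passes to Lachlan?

Lachlan receives $29,000.

The entire $174,000 passes to the descendants.
That amount ($174,000) is divided into 3 shares of $58,000: Maeve and Yevgeni each take $58,000; Niko's $58,000 share passes to Niko's issue.
Niko's share ($58,000) is divided into 2 shares of $29,000: Lachlan and Yolanda each take $29,000.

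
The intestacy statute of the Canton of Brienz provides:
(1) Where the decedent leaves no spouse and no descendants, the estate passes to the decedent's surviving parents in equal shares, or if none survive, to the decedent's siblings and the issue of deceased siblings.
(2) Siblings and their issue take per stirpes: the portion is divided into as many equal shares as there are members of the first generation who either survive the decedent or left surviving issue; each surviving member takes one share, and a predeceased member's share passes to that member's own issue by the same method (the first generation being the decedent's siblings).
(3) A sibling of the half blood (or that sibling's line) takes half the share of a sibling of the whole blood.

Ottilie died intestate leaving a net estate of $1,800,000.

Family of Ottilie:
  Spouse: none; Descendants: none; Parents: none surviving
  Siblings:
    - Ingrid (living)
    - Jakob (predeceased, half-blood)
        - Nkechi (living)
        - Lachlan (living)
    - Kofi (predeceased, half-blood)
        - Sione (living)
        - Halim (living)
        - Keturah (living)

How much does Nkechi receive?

Nkechi receives $225,000.

The entire $1,800,000 passes to the siblings and their issue.
Counting each half-blood sibling's line as half a unit, there are 2 units in $1,800,000, so one unit is $900,000. Whole-blood lines (Ingrid) take $900,000 each; half-blood lines (Jakob and Kofi) take $450,000 each.
Jakob's share ($450,000) is divided into 2 shares of $225,000: Nkechi and Lachlan each take $225,000.
Kofi's share ($450,000) is divided into 3 shares of $150,000: Sione, Halim, and Keturah each take $150,000.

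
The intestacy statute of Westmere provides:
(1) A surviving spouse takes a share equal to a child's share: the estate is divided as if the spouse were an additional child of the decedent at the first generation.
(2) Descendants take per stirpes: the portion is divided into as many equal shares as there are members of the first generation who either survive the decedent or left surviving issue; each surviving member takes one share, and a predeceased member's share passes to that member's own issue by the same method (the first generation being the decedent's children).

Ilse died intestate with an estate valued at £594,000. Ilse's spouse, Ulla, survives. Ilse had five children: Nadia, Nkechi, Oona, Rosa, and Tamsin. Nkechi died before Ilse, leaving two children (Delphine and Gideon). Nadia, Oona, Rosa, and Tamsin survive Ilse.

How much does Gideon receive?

Gideon receives £49,500.

The spouse counts as an additional share at the children's level, so there are 6 primary shares of £99,000. Ulla takes one such share (£99,000).
The children's combined portion (£495,000) is divided into 5 shares of £99,000: Nadia, Oona, Rosa, and Tamsin each take £99,000; Nkechi's £99,000 share passes to Nkechi's issue.
Nkechi's share (£99,000) is divided into 2 shares of £49,500: Delphine and Gideon each take £49,500.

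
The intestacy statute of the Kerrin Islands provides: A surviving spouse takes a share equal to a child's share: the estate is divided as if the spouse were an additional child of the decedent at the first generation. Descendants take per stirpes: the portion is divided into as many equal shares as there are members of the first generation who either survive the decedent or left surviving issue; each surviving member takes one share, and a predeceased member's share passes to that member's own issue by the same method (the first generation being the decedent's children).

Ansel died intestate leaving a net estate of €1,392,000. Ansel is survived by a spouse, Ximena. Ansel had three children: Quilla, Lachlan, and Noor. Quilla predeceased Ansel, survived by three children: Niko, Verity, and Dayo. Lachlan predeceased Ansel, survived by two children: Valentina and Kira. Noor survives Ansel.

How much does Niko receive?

The spouse counts as an additional share at the children's level, so there are 4 primary shares of €348,000. Ximena takes one such share (€348,000).
The children's combined portion (€1,044,000) is divided into 3 shares of €348,000: Noor takes €348,000; Quilla's €348,000 share passes to Quilla's issue; Lachlan's €348,000 share passes to Lachlan's issue.
Quilla's share (€348,000) is divided into 3 shares of €116,000: Niko, Verity, and Dayo each take €116,000.
Lachlan's share (€348,000) is divided into 2 shares of €174,000: Valentina and Kira each take €174,000.

Niko receives €116,000.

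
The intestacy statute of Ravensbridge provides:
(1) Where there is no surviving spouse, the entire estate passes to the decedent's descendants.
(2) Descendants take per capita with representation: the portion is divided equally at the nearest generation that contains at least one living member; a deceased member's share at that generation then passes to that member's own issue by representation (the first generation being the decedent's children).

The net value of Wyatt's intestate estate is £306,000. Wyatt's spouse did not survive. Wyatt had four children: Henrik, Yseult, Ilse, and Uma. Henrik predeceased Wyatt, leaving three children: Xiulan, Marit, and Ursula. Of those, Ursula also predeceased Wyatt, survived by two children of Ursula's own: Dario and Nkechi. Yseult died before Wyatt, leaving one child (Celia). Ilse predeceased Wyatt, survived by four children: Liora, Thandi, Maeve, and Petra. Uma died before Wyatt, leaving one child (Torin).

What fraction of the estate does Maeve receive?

The entire £306,000 passes to the descendants.
No child survives, so the initial division is made at the grandchildren's generation.
That amount (£306,000) is divided into 9 shares of £34,000: Xiulan, Marit, Celia, Liora, Thandi, Maeve, Petra, and Torin each take £34,000; Ursula's £34,000 share passes to Ursula's issue.
Ursula's share (£34,000) is divided into 2 shares of £17,000: Dario and Nkechi each take £17,000.

Maeve receives 1/9 of the estate.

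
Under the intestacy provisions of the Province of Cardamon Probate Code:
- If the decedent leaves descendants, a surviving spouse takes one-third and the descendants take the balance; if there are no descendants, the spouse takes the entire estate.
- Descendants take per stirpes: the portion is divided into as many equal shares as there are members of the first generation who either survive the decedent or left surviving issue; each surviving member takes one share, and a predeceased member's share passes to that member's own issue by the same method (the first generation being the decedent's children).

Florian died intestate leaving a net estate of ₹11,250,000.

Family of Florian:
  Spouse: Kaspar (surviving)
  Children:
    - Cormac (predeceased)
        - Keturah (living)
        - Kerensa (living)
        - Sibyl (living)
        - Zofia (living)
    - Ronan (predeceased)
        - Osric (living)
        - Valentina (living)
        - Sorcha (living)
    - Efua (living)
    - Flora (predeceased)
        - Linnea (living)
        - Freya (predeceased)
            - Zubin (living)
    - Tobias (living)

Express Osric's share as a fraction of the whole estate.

Kaspar takes one-third of ₹11,250,000 = ₹3,750,000. The remaining ₹7,500,000 passes to the descendants.
The descendants' portion (₹7,500,000) is divided into 5 shares of ₹1,500,000: Efua and Tobias each take ₹1,500,000; Cormac's ₹1,500,000 share passes to Cormac's issue; Ronan's ₹1,500,000 share passes to Ronan's issue; Flora's ₹1,500,000 share passes to Flora's issue.
Cormac's share (₹1,500,000) is divided into 4 shares of ₹375,000: Keturah, Kerensa, Sibyl, and Zofia each take ₹375,000.
Ronan's share (₹1,500,000) is divided into 3 shares of ₹500,000: Osric, Valentina, and Sorcha each take ₹500,000.
Flora's share (₹1,500,000) is divided into 2 shares of ₹750,000: Linnea takes ₹750,000; Freya's ₹750,000 share passes to Freya's issue.
Freya's share (₹750,000) passes entirely to Zubin.

Osric receives 2/45 of the estate.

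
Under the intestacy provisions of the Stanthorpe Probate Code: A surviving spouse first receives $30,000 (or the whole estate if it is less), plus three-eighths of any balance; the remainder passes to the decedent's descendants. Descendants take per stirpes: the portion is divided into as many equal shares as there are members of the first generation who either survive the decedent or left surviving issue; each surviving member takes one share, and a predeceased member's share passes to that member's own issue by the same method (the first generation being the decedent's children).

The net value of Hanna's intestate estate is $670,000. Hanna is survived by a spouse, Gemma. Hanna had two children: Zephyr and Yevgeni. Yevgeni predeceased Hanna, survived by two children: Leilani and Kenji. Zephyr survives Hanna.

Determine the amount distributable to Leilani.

Leilani receives $100,000.

Gemma first takes $30,000, leaving a balance of $640,000. Gemma then takes three-eighths of the balance ($240,000), for a total of $270,000. The remaining $400,000 passes to the descendants.
The descendants' portion ($400,000) is divided into 2 shares of $200,000: Zephyr takes $200,000; Yevgeni's $200,000 share passes to Yevgeni's issue.
Yevgeni's share ($200,000) is divided into 2 shares of $100,000: Leilani and Kenji each take $100,000.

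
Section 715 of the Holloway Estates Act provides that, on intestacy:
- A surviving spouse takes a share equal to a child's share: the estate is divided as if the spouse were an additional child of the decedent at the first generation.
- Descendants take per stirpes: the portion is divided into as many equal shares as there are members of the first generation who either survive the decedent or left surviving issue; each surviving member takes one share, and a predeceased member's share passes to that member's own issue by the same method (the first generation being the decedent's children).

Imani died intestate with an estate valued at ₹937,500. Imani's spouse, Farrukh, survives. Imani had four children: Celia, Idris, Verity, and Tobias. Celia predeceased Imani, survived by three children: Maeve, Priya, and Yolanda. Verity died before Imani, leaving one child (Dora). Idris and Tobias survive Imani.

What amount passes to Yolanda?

Yolanda receives ₹62,500.

The spouse counts as an additional share at the children's level, so there are 5 primary shares of ₹187,500. Farrukh takes one such share (₹187,500).
The children's combined portion (₹750,000) is divided into 4 shares of ₹187,500: Idris and Tobias each take ₹187,500; Celia's ₹187,500 share passes to Celia's issue; Verity's ₹187,500 share passes to Verity's issue.
Celia's share (₹187,500) is divided into 3 shares of ₹62,500: Maeve, Priya, and Yolanda each take ₹62,500.
Verity's share (₹187,500) passes entirely to Dora.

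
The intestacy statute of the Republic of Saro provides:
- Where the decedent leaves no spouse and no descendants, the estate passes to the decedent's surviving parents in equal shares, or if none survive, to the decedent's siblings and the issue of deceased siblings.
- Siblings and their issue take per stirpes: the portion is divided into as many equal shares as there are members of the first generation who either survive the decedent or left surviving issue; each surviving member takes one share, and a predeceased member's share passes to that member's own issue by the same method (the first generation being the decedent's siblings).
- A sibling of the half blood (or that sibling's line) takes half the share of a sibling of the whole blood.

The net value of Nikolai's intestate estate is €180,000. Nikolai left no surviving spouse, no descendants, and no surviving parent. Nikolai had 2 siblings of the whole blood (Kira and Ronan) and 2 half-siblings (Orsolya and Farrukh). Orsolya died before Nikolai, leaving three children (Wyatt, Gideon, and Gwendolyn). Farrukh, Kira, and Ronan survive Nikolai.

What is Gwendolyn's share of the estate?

The entire €180,000 passes to the siblings and their issue.
Counting each half-blood sibling's line as half a unit, there are 3 units in €180,000, so one unit is €60,000. Whole-blood lines (Kira and Ronan) take €60,000 each; half-blood lines (Orsolya and Farrukh) take €30,000 each.
Orsolya's share (€30,000) is divided into 3 shares of €10,000: Wyatt, Gideon, and Gwendolyn each take €10,000.

Gwendolyn receives €10,000.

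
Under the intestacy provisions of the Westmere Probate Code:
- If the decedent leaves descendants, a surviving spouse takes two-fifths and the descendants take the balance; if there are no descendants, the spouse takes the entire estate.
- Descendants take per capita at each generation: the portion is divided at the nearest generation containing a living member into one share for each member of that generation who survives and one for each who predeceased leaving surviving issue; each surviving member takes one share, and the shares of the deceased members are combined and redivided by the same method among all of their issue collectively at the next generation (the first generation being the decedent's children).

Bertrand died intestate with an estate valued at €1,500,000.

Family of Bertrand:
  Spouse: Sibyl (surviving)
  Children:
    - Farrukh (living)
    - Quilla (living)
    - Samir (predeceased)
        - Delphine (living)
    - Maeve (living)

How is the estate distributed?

Sibyl takes two-fifths of €1,500,000 = €600,000. The remaining €900,000 passes to the descendants.
The descendants' portion (€900,000) is divided at the children's generation into 4 shares of €225,000. Farrukh, Quilla, and Maeve each take €225,000. The remaining share for the deceased Samir (€225,000) is carried to the next generation.
That pool (€225,000) passes entirely to Delphine, the sole taker at the grandchildren's generation.

Sibyl: €600,000; Farrukh: €225,000; Quilla: €225,000; Delphine: €225,000; Maeve: €225,000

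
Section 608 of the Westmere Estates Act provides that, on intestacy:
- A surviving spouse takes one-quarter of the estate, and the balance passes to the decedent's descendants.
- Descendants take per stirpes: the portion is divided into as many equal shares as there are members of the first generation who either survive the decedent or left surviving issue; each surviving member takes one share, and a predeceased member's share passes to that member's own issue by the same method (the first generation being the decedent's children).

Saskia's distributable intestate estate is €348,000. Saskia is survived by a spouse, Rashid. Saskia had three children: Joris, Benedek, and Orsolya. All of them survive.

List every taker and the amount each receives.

Rashid takes one-quarter of €348,000 = €87,000. The remaining €261,000 passes to the descendants.
The descendants' portion (€261,000) is divided into 3 shares of €87,000: Joris, Benedek, and Orsolya each take €87,000.

Rashid: €87,000; Joris: €87,000; Benedek: €87,000; Orsolya: €87,000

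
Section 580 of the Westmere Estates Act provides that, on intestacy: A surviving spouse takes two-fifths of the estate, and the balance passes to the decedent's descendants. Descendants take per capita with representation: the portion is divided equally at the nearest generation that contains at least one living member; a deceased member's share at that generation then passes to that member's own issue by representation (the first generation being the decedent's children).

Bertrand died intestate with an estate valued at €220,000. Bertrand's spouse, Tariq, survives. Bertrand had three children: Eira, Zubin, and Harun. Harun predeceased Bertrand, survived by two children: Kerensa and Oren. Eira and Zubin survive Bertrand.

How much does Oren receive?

Tariq takes two-fifths of €220,000 = €88,000. The remaining €132,000 passes to the descendants.
The descendants' portion (€132,000) is divided into 3 shares of €44,000: Eira and Zubin each take €44,000; Harun's €44,000 share passes to Harun's issue.
Harun's share (€44,000) is divided into 2 shares of €22,000: Kerensa and Oren each take €22,000.

Oren receives €22,000.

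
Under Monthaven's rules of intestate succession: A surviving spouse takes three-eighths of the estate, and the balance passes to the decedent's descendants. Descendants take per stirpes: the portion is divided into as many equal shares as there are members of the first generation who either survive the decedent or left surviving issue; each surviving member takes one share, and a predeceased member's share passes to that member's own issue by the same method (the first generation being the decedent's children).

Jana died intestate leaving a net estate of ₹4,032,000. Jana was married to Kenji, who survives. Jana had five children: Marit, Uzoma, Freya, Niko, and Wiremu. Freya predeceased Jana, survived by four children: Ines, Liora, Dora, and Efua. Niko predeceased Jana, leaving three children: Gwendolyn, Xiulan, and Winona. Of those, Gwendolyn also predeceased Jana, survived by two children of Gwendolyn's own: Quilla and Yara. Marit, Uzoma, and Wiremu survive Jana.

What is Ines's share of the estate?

Ines receives ₹126,000.

Kenji takes three-eighths of ₹4,032,000 = ₹1,512,000. The remaining ₹2,520,000 passes to the descendants.
The descendants' portion (₹2,520,000) is divided into 5 shares of ₹504,000: Marit, Uzoma, and Wiremu each take ₹504,000; Freya's ₹504,000 share passes to Freya's issue; Niko's ₹504,000 share passes to Niko's issue.
Freya's share (₹504,000) is divided into 4 shares of ₹126,000: Ines, Liora, Dora, and Efua each take ₹126,000.
Niko's share (₹504,000) is divided into 3 shares of ₹168,000: Xiulan and Winona each take ₹168,000; Gwendolyn's ₹168,000 share passes to Gwendolyn's issue.
Gwendolyn's share (₹168,000) is divided into 2 shares of ₹84,000: Quilla and Yara each take ₹84,000.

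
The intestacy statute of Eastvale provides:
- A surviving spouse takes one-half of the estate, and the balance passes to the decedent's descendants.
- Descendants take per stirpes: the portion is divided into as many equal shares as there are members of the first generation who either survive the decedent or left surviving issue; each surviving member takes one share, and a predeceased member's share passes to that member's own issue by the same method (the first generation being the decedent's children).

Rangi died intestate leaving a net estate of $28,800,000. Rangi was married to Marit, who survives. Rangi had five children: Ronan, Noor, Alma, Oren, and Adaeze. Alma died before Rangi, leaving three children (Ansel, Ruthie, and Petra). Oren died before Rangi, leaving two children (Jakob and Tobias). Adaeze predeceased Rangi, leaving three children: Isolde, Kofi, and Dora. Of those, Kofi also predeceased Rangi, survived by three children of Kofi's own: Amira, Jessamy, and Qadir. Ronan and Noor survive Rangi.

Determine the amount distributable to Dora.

Marit takes one-half of $28,800,000 = $14,400,000. The remaining $14,400,000 passes to the descendants.
The descendants' portion ($14,400,000) is divided into 5 shares of $2,880,000: Ronan and Noor each take $2,880,000; Alma's $2,880,000 share passes to Alma's issue; Oren's $2,880,000 share passes to Oren's issue; Adaeze's $2,880,000 share passes to Adaeze's issue.
Alma's share ($2,880,000) is divided into 3 shares of $960,000: Ansel, Ruthie, and Petra each take $960,000.
Oren's share ($2,880,000) is divided into 2 shares of $1,440,000: Jakob and Tobias each take $1,440,000.
Adaeze's share ($2,880,000) is divided into 3 shares of $960,000: Isolde and Dora each take $960,000; Kofi's $960,000 share passes to Kofi's issue.
Kofi's share ($960,000) is divided into 3 shares of $320,000: Amira, Jessamy, and Qadir each take $320,000.

Dora receives $960,000.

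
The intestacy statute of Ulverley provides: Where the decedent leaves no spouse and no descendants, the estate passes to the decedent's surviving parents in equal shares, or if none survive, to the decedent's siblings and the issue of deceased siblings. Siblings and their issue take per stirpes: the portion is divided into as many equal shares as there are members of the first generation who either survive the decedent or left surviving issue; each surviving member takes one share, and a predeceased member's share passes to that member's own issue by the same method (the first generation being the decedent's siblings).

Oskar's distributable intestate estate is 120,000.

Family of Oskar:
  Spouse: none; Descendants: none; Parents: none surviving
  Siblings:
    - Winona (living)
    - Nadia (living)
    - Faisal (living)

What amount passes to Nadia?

Nadia receives 40,000.

The entire 120,000 passes to the siblings and their issue.
That amount (120,000) is divided into 3 shares of 40,000: Winona, Nadia, and Faisal each take 40,000.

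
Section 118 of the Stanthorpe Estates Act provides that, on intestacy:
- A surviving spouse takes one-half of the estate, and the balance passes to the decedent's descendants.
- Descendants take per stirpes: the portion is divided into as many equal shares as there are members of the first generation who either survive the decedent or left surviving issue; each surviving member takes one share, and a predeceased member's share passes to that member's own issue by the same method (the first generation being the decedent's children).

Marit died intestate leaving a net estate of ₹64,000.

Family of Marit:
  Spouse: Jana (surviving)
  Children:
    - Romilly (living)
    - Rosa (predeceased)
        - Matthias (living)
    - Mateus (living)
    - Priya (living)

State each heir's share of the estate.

Jana takes one-half of ₹64,000 = ₹32,000. The remaining ₹32,000 passes to the descendants.
The descendants' portion (₹32,000) is divided into 4 shares of ₹8,000: Romilly, Mateus, and Priya each take ₹8,000; Rosa's ₹8,000 share passes to Rosa's issue.
Rosa's share (₹8,000) passes entirely to Matthias.

Jana: ₹32,000; Romilly: ₹8,000; Matthias: ₹8,000; Mateus: ₹8,000; Priya: ₹8,000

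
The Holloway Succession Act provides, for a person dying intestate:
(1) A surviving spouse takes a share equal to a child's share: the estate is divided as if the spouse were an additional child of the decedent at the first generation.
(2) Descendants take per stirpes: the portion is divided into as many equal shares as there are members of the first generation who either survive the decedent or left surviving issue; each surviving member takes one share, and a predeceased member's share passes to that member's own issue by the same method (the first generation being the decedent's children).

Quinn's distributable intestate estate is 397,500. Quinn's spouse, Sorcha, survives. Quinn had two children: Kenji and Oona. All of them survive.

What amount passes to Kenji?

Kenji receives 132,500.

The spouse counts as an additional share at the children's level, so there are 3 primary shares of 132,500. Sorcha takes one such share (132,500).
The children's combined portion (265,000) is divided into 2 shares of 132,500: Kenji and Oona each take 132,500.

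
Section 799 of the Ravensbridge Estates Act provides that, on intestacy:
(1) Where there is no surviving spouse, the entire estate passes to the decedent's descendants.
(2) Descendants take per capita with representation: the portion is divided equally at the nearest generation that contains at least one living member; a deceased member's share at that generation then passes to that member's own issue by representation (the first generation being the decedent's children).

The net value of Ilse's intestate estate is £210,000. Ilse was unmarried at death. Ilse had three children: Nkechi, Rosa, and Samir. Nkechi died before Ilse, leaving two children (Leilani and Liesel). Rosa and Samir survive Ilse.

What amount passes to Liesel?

Liesel receives £35,000.

The entire £210,000 passes to the descendants.
That amount (£210,000) is divided into 3 shares of £70,000: Rosa and Samir each take £70,000; Nkechi's £70,000 share passes to Nkechi's issue.
Nkechi's share (£70,000) is divided into 2 shares of £35,000: Leilani and Liesel each take £35,000.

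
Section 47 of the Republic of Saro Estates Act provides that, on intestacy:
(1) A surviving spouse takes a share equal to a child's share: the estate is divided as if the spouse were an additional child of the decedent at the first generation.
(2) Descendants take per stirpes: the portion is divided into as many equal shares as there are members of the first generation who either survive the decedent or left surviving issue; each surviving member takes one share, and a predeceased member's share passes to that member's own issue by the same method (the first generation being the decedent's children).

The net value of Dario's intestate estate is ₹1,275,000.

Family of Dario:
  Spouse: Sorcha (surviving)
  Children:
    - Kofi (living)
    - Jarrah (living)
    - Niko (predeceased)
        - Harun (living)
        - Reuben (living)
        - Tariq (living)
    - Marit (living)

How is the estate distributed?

Sorcha: ₹255,000; Kofi: ₹255,000; Jarrah: ₹255,000; Harun: ₹85,000; Reuben: ₹85,000; Tariq: ₹85,000; Marit: ₹255,000

The spouse counts as an additional share at the children's level, so there are 5 primary shares of ₹255,000. Sorcha takes one such share (₹255,000).
The children's combined portion (₹1,020,000) is divided into 4 shares of ₹255,000: Kofi, Jarrah, and Marit each take ₹255,000; Niko's ₹255,000 share passes to Niko's issue.
Niko's share (₹255,000) is divided into 3 shares of ₹85,000: Harun, Reuben, and Tariq each take ₹85,000.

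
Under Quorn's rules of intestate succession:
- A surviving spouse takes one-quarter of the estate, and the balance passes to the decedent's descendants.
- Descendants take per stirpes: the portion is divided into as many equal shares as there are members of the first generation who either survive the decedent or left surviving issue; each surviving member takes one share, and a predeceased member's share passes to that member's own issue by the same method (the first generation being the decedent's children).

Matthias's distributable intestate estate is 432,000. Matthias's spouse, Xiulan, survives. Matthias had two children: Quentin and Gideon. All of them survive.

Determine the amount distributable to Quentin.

Quentin receives 162,000.

Xiulan takes one-quarter of 432,000 = 108,000. The remaining 324,000 passes to the descendants.
The descendants' portion (324,000) is divided into 2 shares of 162,000: Quentin and Gideon each take 162,000.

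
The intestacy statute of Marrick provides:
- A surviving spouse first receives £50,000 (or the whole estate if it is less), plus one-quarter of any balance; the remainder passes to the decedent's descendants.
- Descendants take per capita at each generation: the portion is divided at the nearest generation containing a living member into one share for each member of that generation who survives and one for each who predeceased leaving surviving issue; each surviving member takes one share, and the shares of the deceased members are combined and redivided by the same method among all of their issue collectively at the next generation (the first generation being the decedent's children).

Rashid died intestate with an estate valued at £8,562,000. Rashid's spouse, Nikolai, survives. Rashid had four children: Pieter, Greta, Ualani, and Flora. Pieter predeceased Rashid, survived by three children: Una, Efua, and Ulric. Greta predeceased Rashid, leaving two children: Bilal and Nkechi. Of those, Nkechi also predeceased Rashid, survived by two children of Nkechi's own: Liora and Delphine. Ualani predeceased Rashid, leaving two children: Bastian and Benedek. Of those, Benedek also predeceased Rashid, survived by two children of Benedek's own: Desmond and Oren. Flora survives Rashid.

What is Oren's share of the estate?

Oren receives £342,000.

Nikolai first takes £50,000, leaving a balance of £8,512,000. Nikolai then takes one-quarter of the balance (£2,128,000), for a total of £2,178,000. The remaining £6,384,000 passes to the descendants.
The descendants' portion (£6,384,000) is divided at the children's generation into 4 shares of £1,596,000. Flora takes £1,596,000. The 3 shares of the deceased (Pieter, Greta, and Ualani) are combined into a pool of £4,788,000.
That pool (£4,788,000) is divided at the grandchildren's generation into 7 shares of £684,000. Una, Efua, Ulric, Bilal, and Bastian each take £684,000. The 2 shares of the deceased (Nkechi and Benedek) are combined into a pool of £1,368,000.
That pool (£1,368,000) is divided at the great-grandchildren's generation equally among Liora, Delphine, Desmond, and Oren: £342,000 each.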